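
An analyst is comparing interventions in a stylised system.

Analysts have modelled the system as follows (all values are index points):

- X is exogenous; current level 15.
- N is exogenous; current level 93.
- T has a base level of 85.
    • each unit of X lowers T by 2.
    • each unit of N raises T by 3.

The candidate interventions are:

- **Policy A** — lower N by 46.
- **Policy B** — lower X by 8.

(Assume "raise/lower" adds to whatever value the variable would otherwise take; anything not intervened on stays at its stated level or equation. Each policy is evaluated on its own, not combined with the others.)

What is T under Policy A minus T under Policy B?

-154

Policy A (N − 46):
  X = 15
  N = 93 − 46 = 47
  T = 85 − 2·15 + 3·47 = 196
Policy B (X − 8):
  X = 15 − 8 = 7
  N = 93
  T = 85 − 2·7 + 3·93 = 350
T: 196 − 350 = -154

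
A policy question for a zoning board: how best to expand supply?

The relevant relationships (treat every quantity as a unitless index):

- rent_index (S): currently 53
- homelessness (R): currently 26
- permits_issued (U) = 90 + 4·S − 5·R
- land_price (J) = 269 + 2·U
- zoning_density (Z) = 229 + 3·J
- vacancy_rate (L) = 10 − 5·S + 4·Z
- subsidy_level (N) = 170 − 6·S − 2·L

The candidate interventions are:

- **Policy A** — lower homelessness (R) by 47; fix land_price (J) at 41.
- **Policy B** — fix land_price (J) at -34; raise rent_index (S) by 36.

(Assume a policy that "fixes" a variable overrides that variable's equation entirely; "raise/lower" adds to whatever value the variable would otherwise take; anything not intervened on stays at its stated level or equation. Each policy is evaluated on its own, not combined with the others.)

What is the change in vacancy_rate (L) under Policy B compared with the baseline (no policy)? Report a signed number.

Baseline:
  S = 53
  R = 26
  U = 90 + 4·53 − 5·26 = 172
  J = 269 + 2·172 = 613
  Z = 229 + 3·613 = 2068
  L = 10 − 5·53 + 4·2068 = 8017
Policy B (J := -34, S + 36):
  S = 53 + 36 = 89
  R = 26
  U = 90 + 4·89 − 5·26 = 316
  J = -34
  Z = 229 + 3·(-34) = 127
  L = 10 − 5·89 + 4·127 = 73
Change in L: 73 − 8017 = -7944

-7944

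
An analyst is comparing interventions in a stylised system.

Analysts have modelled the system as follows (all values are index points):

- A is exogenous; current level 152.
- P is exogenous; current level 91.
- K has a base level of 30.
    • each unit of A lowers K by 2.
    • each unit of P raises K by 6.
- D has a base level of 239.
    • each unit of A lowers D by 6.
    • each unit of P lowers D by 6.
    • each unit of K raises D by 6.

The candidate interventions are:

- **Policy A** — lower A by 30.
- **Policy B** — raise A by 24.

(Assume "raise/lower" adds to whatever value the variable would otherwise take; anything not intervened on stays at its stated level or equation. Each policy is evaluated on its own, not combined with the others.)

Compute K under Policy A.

Policy A (A − 30):
  A = 152 − 30 = 122
  P = 91
  K = 30 − 2·122 + 6·91 = 332

332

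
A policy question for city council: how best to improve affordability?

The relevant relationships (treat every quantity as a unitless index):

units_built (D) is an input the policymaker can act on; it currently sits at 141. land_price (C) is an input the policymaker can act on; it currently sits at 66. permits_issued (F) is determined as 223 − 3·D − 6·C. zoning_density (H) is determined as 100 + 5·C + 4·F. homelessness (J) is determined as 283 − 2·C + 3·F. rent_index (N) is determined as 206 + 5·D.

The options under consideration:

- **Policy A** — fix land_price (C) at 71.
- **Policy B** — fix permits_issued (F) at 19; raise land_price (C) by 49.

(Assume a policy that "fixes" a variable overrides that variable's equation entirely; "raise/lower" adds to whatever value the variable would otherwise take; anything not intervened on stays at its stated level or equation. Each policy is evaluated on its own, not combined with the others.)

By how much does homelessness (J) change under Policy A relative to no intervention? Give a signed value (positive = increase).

-100

Baseline:
  D = 141
  C = 66
  F = 223 − 3·141 − 6·66 = -596
  J = 283 − 2·66 + 3·(-596) = -1637
Policy A (C := 71):
  D = 141
  C = 71
  F = 223 − 3·141 − 6·71 = -626
  J = 283 − 2·71 + 3·(-626) = -1737
Change in J: -1737 − (-1637) = -100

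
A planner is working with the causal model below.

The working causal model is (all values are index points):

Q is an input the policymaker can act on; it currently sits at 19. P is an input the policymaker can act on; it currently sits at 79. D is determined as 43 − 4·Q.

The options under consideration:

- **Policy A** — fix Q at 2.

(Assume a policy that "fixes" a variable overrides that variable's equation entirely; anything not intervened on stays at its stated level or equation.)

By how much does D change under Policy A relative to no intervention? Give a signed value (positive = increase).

68

Baseline:
  Q = 19
  D = 43 − 4·19 = -33
Policy A (Q := 2):
  Q = 2
  D = 43 − 4·2 = 35
Change in D: 35 − (-33) = 68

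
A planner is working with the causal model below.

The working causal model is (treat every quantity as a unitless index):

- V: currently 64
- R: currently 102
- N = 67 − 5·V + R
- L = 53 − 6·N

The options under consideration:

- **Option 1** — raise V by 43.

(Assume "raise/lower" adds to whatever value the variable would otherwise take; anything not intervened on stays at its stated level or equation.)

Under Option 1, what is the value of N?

Option 1 (V + 43):
  V = 64 + 43 = 107
  R = 102
  N = 67 − 5·107 + 102 = -366

-366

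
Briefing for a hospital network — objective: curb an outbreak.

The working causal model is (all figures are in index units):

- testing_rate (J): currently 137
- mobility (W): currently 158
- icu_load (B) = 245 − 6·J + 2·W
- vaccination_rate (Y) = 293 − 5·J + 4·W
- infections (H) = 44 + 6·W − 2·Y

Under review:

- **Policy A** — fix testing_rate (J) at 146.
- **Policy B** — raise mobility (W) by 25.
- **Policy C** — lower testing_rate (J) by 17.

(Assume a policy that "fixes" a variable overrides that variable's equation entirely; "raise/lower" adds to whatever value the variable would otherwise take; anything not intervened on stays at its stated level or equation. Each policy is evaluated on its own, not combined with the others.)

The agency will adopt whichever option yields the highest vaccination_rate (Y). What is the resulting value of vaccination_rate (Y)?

Policy A (J := 146):
  J = 146
  W = 158
  Y = 293 − 5·146 + 4·158 = 195
Policy B (W + 25):
  J = 137
  W = 158 + 25 = 183
  Y = 293 − 5·137 + 4·183 = 340
Policy C (J − 17):
  J = 137 − 17 = 120
  W = 158
  Y = 293 − 5·120 + 4·158 = 325
Comparing — Policy A: Y=195, Policy B: Y=340, Policy C: Y=325. Highest is 340 (Policy B).

340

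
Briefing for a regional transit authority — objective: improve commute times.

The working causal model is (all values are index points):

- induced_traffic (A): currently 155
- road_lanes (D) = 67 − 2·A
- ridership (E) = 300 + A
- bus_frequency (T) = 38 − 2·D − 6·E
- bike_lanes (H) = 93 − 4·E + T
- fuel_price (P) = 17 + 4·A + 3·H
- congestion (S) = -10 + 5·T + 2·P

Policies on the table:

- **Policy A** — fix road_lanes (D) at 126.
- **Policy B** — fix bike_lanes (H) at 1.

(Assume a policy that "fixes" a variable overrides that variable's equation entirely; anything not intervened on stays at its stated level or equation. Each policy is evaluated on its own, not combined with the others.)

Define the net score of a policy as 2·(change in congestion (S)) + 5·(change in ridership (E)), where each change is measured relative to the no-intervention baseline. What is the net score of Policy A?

Baseline:
  A = 155
  D = 67 − 2·155 = -243
  E = 300 + 155 = 455
  T = 38 − 2·(-243) − 6·455 = -2206
  H = 93 − 4·455 + (-2206) = -3933
  P = 17 + 4·155 + 3·(-3933) = -11162
  S = -10 + 5·(-2206) + 2·(-11162) = -33364
Policy A (D := 126):
  A = 155
  D = 126
  E = 300 + 155 = 455
  T = 38 − 2·126 − 6·455 = -2944
  H = 93 − 4·455 + (-2944) = -4671
  P = 17 + 4·155 + 3·(-4671) = -13376
  S = -10 + 5·(-2944) + 2·(-13376) = -41482
ΔS = -41482 − (-33364) = -8118; ΔE = 455 − 455 = 0
Score = 2·(-8118) + 5·0 = -16236

-16236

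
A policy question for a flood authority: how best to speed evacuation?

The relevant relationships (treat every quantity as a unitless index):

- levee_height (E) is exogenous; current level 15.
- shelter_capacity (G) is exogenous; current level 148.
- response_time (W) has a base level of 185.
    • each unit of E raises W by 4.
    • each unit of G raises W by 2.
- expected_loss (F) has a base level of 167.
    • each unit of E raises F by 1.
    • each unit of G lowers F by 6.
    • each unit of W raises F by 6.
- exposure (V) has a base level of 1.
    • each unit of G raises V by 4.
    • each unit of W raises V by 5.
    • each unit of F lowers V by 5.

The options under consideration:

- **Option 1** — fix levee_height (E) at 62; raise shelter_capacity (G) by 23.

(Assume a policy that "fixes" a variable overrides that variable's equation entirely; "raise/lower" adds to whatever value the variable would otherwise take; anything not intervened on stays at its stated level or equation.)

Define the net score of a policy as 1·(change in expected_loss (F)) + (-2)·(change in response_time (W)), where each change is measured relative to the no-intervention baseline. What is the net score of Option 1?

845

Baseline:
  E = 15
  G = 148
  W = 185 + 4·15 + 2·148 = 541
  F = 167 + 15 − 6·148 + 6·541 = 2540
Option 1 (E := 62, G + 23):
  E = 62
  G = 148 + 23 = 171
  W = 185 + 4·62 + 2·171 = 775
  F = 167 + 62 − 6·171 + 6·775 = 3853
ΔF = 3853 − 2540 = 1313; ΔW = 775 − 541 = 234
Score = 1·1313 + (-2)·234 = 845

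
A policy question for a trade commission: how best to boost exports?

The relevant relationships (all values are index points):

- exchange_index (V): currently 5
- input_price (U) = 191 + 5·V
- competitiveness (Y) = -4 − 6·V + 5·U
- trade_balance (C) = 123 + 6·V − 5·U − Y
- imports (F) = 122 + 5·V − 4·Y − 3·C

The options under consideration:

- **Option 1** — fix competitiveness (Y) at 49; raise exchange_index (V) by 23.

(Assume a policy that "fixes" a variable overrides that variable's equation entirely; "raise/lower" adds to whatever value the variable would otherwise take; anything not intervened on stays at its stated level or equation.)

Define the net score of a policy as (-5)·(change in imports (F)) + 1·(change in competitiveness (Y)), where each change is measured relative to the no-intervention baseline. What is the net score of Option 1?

-13112

Baseline:
  V = 5
  U = 191 + 5·5 = 216
  Y = -4 − 6·5 + 5·216 = 1046
  C = 123 + 6·5 − 5·216 − 1046 = -1973
  F = 122 + 5·5 − 4·1046 − 3·(-1973) = 1882
Option 1 (Y := 49, V + 23):
  V = 5 + 23 = 28
  U = 191 + 5·28 = 331
  Y = 49
  C = 123 + 6·28 − 5·331 − 49 = -1413
  F = 122 + 5·28 − 4·49 − 3·(-1413) = 4305
ΔF = 4305 − 1882 = 2423; ΔY = 49 − 1046 = -997
Score = (-5)·2423 + 1·(-997) = -13112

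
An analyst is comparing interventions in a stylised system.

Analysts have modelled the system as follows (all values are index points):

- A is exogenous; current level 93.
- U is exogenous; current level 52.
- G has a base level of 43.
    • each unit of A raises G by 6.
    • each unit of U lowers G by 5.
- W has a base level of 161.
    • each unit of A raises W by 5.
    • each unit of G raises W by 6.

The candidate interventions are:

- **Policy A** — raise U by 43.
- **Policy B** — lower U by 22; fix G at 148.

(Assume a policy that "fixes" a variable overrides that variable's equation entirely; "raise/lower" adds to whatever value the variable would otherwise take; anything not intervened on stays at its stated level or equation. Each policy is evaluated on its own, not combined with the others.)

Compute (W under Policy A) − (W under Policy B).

-132

Policy A (U + 43):
  A = 93
  U = 52 + 43 = 95
  G = 43 + 6·93 − 5·95 = 126
  W = 161 + 5·93 + 6·126 = 1382
Policy B (U − 22, G := 148):
  A = 93
  U = 52 − 22 = 30
  G = 148
  W = 161 + 5·93 + 6·148 = 1514
W: 1382 − 1514 = -132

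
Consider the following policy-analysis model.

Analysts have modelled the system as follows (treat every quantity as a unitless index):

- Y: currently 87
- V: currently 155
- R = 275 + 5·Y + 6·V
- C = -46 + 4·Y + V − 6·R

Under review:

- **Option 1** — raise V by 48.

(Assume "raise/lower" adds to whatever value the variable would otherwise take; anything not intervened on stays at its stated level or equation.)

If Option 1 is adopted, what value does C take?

-11063

Option 1 (V + 48):
  Y = 87
  V = 155 + 48 = 203
  R = 275 + 5·87 + 6·203 = 1928
  C = -46 + 4·87 + 203 − 6·1928 = -11063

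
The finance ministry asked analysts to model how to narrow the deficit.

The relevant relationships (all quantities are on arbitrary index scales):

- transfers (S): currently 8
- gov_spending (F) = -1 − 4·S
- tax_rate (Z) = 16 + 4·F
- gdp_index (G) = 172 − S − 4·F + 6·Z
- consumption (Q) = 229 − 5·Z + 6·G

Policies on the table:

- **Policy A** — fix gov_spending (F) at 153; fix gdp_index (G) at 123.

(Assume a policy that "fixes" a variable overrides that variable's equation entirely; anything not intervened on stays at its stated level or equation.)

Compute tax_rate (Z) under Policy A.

628

Policy A (F := 153, G := 123):
  S = 8
  F = 153
  Z = 16 + 4·153 = 628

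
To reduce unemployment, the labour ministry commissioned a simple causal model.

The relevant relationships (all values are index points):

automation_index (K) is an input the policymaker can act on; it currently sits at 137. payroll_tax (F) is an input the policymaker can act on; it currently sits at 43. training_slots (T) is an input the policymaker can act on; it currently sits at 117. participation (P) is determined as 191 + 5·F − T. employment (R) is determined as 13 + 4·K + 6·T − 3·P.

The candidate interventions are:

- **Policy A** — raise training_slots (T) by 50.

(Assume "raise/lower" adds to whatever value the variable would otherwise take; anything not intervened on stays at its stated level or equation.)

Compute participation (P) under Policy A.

Policy A (T + 50):
  F = 43
  T = 117 + 50 = 167
  P = 191 + 5·43 − 167 = 239

239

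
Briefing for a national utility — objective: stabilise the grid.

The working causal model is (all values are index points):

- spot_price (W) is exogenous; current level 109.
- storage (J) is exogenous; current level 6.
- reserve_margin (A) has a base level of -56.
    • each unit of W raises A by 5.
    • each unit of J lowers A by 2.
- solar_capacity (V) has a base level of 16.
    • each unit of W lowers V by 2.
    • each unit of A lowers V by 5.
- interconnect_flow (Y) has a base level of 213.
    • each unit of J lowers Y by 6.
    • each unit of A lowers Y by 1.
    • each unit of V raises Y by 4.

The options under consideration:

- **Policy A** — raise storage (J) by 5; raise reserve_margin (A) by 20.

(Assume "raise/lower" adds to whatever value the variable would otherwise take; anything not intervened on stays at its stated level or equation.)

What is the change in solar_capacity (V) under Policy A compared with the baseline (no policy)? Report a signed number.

-50

Baseline:
  W = 109
  J = 6
  A = -56 + 5·109 − 2·6 = 477
  V = 16 − 2·109 − 5·477 = -2587
Policy A (J + 5, A + 20):
  W = 109
  J = 6 + 5 = 11
  A = -56 + 5·109 − 2·11 (+20 from intervention) = 487
  V = 16 − 2·109 − 5·487 = -2637
Change in V: -2637 − (-2587) = -50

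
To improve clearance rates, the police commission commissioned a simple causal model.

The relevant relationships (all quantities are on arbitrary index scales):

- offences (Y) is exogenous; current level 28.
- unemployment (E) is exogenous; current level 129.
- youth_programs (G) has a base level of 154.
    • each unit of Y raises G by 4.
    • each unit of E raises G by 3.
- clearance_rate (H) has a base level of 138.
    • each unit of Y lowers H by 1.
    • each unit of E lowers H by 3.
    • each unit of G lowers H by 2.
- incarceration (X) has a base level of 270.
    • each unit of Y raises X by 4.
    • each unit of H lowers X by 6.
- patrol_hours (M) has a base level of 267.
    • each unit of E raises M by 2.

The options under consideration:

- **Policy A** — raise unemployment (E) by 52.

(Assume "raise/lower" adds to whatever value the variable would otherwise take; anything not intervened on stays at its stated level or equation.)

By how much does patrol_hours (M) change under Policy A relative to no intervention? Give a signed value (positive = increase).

Baseline:
  E = 129
  M = 267 + 2·129 = 525
Policy A (E + 52):
  E = 129 + 52 = 181
  M = 267 + 2·181 = 629
Change in M: 629 − 525 = 104

104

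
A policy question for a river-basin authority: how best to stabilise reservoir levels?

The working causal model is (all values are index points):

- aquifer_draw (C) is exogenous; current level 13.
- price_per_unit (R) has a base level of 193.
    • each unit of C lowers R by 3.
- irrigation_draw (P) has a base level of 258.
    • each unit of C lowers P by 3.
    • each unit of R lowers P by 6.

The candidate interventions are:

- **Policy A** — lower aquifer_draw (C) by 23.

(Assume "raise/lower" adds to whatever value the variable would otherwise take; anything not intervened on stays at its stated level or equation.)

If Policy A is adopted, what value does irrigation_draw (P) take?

Policy A (C − 23):
  C = 13 − 23 = -10
  R = 193 − 3·(-10) = 223
  P = 258 − 3·(-10) − 6·223 = -1050

-1050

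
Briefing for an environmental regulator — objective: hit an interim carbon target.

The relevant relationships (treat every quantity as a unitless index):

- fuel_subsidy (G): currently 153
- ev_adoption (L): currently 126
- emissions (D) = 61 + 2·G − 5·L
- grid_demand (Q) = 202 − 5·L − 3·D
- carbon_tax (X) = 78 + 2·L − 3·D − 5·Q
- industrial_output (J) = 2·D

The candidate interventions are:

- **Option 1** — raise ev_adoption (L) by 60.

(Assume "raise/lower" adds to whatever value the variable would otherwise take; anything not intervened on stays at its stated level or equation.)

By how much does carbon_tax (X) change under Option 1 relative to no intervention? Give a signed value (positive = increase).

-1980

Baseline:
  G = 153
  L = 126
  D = 61 + 2·153 − 5·126 = -263
  Q = 202 − 5·126 − 3·(-263) = 361
  X = 78 + 2·126 − 3·(-263) − 5·361 = -686
Option 1 (L + 60):
  G = 153
  L = 126 + 60 = 186
  D = 61 + 2·153 − 5·186 = -563
  Q = 202 − 5·186 − 3·(-563) = 961
  X = 78 + 2·186 − 3·(-563) − 5·961 = -2666
Change in X: -2666 − (-686) = -1980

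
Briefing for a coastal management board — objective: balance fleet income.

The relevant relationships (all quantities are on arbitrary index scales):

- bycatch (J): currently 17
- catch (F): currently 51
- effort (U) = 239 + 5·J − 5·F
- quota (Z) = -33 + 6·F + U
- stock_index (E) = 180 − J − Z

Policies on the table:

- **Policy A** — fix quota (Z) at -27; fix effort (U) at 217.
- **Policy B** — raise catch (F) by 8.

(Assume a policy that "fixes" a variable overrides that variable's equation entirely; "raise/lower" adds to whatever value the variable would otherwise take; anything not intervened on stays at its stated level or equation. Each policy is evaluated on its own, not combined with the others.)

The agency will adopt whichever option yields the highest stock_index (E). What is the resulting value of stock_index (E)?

Policy A (Z := -27, U := 217):
  J = 17
  F = 51
  U = 217
  Z = -27
  E = 180 − 17 − (-27) = 190
Policy B (F + 8):
  J = 17
  F = 51 + 8 = 59
  U = 239 + 5·17 − 5·59 = 29
  Z = -33 + 6·59 + 29 = 350
  E = 180 − 17 − 350 = -187
Comparing — Policy A: E=190, Policy B: E=-187. Highest is 190 (Policy A).

190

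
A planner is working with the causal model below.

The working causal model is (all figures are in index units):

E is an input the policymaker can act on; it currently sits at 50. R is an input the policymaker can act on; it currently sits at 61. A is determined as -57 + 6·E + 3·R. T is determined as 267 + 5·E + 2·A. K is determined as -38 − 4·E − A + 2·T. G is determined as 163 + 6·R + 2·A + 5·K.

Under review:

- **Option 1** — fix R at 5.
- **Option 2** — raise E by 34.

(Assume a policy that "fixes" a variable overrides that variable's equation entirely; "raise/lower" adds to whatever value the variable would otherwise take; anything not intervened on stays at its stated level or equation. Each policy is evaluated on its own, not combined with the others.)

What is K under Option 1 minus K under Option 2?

-1320

Option 1 (R := 5):
  E = 50
  R = 5
  A = -57 + 6·50 + 3·5 = 258
  T = 267 + 5·50 + 2·258 = 1033
  K = -38 − 4·50 − 258 + 2·1033 = 1570
Option 2 (E + 34):
  E = 50 + 34 = 84
  R = 61
  A = -57 + 6·84 + 3·61 = 630
  T = 267 + 5·84 + 2·630 = 1947
  K = -38 − 4·84 − 630 + 2·1947 = 2890
K: 1570 − 2890 = -1320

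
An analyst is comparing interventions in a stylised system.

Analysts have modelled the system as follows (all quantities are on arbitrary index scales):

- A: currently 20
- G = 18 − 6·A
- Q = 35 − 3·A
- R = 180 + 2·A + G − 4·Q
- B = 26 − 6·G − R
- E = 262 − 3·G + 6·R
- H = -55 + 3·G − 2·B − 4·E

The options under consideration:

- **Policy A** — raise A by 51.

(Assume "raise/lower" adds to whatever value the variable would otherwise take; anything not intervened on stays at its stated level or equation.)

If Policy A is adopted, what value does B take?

Policy A (A + 51):
  A = 20 + 51 = 71
  G = 18 − 6·71 = -408
  Q = 35 − 3·71 = -178
  R = 180 + 2·71 + (-408) − 4·(-178) = 626
  B = 26 − 6·(-408) − 626 = 1848

1848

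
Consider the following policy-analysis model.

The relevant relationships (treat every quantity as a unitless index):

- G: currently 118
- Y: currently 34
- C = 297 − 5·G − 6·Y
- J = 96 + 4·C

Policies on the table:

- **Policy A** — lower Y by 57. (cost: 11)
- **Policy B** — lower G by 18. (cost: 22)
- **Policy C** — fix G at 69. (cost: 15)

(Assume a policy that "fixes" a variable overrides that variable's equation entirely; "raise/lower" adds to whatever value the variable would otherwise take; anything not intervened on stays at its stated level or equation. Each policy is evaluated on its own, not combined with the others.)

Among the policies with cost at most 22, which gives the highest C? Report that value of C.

Policy A (Y − 57):
  G = 118
  Y = 34 − 57 = -23
  C = 297 − 5·118 − 6·(-23) = -155
Policy B (G − 18):
  G = 118 − 18 = 100
  Y = 34
  C = 297 − 5·100 − 6·34 = -407
Policy C (G := 69):
  G = 69
  Y = 34
  C = 297 − 5·69 − 6·34 = -252
Comparing — Policy A: C=-155, Policy B: C=-407, Policy C: C=-252. Highest is -155 (Policy A).

-155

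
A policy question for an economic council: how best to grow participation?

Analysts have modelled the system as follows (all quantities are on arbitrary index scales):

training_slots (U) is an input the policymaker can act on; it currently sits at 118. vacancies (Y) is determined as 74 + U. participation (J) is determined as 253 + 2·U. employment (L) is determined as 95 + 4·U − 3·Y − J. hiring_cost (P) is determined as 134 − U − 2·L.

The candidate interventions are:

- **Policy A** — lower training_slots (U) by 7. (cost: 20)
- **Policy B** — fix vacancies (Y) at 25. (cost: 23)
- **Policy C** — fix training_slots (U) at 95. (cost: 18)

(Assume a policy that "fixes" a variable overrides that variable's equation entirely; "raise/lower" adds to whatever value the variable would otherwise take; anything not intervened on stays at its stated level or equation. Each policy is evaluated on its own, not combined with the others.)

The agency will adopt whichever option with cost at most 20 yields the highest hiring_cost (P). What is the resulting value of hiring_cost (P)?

1005

Policy A (U − 7):
  U = 118 − 7 = 111
  Y = 74 + 111 = 185
  J = 253 + 2·111 = 475
  L = 95 + 4·111 − 3·185 − 475 = -491
  P = 134 − 111 − 2·(-491) = 1005
Policy C (U := 95):
  U = 95
  Y = 74 + 95 = 169
  J = 253 + 2·95 = 443
  L = 95 + 4·95 − 3·169 − 443 = -475
  P = 134 − 95 − 2·(-475) = 989
Comparing — Policy A: P=1005, Policy C: P=989. Highest is 1005 (Policy A).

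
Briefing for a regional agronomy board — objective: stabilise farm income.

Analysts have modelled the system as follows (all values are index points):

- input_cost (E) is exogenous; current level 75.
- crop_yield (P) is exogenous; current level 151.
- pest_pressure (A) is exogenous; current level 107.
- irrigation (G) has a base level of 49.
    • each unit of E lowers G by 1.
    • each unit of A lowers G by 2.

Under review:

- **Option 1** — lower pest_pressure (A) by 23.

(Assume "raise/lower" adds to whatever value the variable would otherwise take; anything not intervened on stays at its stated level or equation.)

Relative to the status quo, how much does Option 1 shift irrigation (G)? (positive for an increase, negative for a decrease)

Baseline:
  E = 75
  A = 107
  G = 49 − 75 − 2·107 = -240
Option 1 (A − 23):
  E = 75
  A = 107 − 23 = 84
  G = 49 − 75 − 2·84 = -194
Change in G: -194 − (-240) = 46

46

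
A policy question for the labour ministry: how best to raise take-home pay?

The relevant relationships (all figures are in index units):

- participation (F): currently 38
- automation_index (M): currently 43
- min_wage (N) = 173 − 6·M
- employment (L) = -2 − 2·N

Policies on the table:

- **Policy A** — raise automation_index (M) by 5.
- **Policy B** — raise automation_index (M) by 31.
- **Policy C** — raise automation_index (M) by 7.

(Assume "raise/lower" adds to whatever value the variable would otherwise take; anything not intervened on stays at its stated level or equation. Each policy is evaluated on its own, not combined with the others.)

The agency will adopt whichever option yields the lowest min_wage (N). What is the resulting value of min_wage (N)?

Policy A (M + 5):
  M = 43 + 5 = 48
  N = 173 − 6·48 = -115
Policy B (M + 31):
  M = 43 + 31 = 74
  N = 173 − 6·74 = -271
Policy C (M + 7):
  M = 43 + 7 = 50
  N = 173 − 6·50 = -127
Comparing — Policy A: N=-115, Policy B: N=-271, Policy C: N=-127. Lowest is -271 (Policy B).

-271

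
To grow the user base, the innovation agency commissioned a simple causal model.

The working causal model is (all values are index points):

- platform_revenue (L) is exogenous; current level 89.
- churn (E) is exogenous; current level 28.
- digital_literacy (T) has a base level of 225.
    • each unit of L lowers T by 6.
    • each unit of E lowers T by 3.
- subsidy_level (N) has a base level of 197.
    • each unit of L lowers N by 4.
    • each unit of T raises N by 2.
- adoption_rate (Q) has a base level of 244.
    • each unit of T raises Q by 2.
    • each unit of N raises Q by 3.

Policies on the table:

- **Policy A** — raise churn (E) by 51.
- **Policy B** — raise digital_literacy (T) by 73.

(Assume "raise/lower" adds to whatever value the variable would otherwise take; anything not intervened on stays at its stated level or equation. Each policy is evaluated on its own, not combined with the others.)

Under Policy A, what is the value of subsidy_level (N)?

Policy A (E + 51):
  L = 89
  E = 28 + 51 = 79
  T = 225 − 6·89 − 3·79 = -546
  N = 197 − 4·89 + 2·(-546) = -1251

-1251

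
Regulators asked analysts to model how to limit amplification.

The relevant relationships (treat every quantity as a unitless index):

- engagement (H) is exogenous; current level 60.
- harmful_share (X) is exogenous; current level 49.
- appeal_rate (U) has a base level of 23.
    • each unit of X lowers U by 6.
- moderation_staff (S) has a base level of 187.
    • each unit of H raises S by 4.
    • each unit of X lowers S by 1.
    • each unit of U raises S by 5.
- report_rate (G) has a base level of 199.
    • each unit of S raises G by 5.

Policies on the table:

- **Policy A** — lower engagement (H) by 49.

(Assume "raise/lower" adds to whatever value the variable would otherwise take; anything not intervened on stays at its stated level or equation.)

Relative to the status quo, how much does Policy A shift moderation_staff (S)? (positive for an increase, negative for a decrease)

-196

Baseline:
  H = 60
  X = 49
  U = 23 − 6·49 = -271
  S = 187 + 4·60 − 49 + 5·(-271) = -977
Policy A (H − 49):
  H = 60 − 49 = 11
  X = 49
  U = 23 − 6·49 = -271
  S = 187 + 4·11 − 49 + 5·(-271) = -1173
Change in S: -1173 − (-977) = -196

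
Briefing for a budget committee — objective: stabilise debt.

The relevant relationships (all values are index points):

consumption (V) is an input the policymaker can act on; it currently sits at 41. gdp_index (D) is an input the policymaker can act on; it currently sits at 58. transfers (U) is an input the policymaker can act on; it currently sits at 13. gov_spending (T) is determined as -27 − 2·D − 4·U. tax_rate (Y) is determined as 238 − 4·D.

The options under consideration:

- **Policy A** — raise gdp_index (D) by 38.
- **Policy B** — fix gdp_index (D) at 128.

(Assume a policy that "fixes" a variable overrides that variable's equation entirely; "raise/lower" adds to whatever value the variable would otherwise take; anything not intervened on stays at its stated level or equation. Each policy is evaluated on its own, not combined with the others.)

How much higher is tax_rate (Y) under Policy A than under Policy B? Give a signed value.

128

Policy A (D + 38):
  D = 58 + 38 = 96
  Y = 238 − 4·96 = -146
Policy B (D := 128):
  D = 128
  Y = 238 − 4·128 = -274
Y: -146 − (-274) = 128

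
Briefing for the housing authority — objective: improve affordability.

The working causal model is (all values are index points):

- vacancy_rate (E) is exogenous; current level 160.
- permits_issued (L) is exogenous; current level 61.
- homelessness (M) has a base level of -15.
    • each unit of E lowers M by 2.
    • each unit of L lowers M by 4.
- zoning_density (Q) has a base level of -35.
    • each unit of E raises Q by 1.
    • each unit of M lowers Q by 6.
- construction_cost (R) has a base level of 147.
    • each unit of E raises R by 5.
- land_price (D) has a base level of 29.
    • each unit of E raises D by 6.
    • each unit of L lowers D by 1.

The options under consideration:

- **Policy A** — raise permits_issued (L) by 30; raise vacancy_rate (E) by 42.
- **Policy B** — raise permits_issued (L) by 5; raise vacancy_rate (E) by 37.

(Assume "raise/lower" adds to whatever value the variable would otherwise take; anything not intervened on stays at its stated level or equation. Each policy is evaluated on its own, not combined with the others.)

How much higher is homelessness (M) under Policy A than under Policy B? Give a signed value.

Policy A (L + 30, E + 42):
  E = 160 + 42 = 202
  L = 61 + 30 = 91
  M = -15 − 2·202 − 4·91 = -783
Policy B (L + 5, E + 37):
  E = 160 + 37 = 197
  L = 61 + 5 = 66
  M = -15 − 2·197 − 4·66 = -673
M: -783 − (-673) = -110

-110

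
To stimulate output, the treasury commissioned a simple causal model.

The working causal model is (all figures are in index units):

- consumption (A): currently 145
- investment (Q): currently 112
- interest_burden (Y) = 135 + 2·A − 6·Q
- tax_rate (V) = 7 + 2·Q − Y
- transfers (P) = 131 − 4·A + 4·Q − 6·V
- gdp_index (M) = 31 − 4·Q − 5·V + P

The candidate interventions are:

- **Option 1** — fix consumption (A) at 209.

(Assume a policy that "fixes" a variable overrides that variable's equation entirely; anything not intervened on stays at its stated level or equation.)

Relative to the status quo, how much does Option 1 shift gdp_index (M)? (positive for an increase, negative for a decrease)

Baseline:
  A = 145
  Q = 112
  Y = 135 + 2·145 − 6·112 = -247
  V = 7 + 2·112 − (-247) = 478
  P = 131 − 4·145 + 4·112 − 6·478 = -2869
  M = 31 − 4·112 − 5·478 + (-2869) = -5676
Option 1 (A := 209):
  A = 209
  Q = 112
  Y = 135 + 2·209 − 6·112 = -119
  V = 7 + 2·112 − (-119) = 350
  P = 131 − 4·209 + 4·112 − 6·350 = -2357
  M = 31 − 4·112 − 5·350 + (-2357) = -4524
Change in M: -4524 − (-5676) = 1152

1152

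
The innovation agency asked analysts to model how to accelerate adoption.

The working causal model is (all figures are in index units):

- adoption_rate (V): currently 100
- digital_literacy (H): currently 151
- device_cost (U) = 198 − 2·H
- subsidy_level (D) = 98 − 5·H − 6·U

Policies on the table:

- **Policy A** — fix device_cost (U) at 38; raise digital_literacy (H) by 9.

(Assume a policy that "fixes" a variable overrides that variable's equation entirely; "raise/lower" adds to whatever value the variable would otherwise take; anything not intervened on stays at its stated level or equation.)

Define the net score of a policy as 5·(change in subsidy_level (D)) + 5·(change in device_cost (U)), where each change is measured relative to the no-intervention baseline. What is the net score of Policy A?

-3775

Baseline:
  H = 151
  U = 198 − 2·151 = -104
  D = 98 − 5·151 − 6·(-104) = -33
Policy A (U := 38, H + 9):
  H = 151 + 9 = 160
  U = 38
  D = 98 − 5·160 − 6·38 = -930
ΔD = -930 − (-33) = -897; ΔU = 38 − (-104) = 142
Score = 5·(-897) + 5·142 = -3775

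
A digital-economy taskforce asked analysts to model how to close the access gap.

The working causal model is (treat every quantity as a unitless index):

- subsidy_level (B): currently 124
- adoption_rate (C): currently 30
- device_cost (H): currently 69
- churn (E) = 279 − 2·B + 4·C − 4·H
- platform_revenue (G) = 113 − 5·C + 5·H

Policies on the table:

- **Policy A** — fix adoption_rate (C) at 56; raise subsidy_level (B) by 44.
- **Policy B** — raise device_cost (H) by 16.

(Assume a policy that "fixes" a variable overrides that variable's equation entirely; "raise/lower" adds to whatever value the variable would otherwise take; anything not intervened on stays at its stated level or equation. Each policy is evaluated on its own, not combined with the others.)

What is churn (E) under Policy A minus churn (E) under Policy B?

Policy A (C := 56, B + 44):
  B = 124 + 44 = 168
  C = 56
  H = 69
  E = 279 − 2·168 + 4·56 − 4·69 = -109
Policy B (H + 16):
  B = 124
  C = 30
  H = 69 + 16 = 85
  E = 279 − 2·124 + 4·30 − 4·85 = -189
E: -109 − (-189) = 80

80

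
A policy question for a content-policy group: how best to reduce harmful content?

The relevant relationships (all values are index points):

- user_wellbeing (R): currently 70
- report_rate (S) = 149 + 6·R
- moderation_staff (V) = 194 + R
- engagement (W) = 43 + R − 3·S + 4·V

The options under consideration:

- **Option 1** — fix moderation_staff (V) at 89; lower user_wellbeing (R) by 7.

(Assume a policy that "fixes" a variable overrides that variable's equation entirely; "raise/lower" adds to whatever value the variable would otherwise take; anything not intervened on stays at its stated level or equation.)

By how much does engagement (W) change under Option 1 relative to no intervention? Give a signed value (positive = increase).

-581

Baseline:
  R = 70
  S = 149 + 6·70 = 569
  V = 194 + 70 = 264
  W = 43 + 70 − 3·569 + 4·264 = -538
Option 1 (V := 89, R − 7):
  R = 70 − 7 = 63
  S = 149 + 6·63 = 527
  V = 89
  W = 43 + 63 − 3·527 + 4·89 = -1119
Change in W: -1119 − (-538) = -581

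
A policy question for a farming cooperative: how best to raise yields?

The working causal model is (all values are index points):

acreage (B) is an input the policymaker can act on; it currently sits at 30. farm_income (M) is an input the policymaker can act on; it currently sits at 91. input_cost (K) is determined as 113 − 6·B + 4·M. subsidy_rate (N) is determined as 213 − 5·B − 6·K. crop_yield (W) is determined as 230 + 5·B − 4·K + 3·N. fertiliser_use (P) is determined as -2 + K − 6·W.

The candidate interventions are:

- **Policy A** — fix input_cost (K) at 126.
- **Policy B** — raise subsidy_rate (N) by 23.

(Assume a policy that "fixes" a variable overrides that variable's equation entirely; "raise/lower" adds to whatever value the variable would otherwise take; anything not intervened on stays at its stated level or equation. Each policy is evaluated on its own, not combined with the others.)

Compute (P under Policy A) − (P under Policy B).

Policy A (K := 126):
  B = 30
  M = 91
  K = 126
  N = 213 − 5·30 − 6·126 = -693
  W = 230 + 5·30 − 4·126 + 3·(-693) = -2203
  P = -2 + 126 − 6·(-2203) = 13342
Policy B (N + 23):
  B = 30
  M = 91
  K = 113 − 6·30 + 4·91 = 297
  N = 213 − 5·30 − 6·297 (+23 from intervention) = -1696
  W = 230 + 5·30 − 4·297 + 3·(-1696) = -5896
  P = -2 + 297 − 6·(-5896) = 35671
P: 13342 − 35671 = -22329

-22329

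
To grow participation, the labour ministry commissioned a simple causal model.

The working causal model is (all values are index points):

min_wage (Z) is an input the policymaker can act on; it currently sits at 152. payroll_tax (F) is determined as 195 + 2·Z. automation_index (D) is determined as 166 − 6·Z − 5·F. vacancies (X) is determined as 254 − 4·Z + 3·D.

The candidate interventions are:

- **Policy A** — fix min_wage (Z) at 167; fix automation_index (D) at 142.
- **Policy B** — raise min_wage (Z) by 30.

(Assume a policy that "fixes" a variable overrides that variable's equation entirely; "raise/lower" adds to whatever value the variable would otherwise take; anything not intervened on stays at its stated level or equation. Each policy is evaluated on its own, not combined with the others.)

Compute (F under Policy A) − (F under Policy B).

-30

Policy A (Z := 167, D := 142):
  Z = 167
  F = 195 + 2·167 = 529
Policy B (Z + 30):
  Z = 152 + 30 = 182
  F = 195 + 2·182 = 559
F: 529 − 559 = -30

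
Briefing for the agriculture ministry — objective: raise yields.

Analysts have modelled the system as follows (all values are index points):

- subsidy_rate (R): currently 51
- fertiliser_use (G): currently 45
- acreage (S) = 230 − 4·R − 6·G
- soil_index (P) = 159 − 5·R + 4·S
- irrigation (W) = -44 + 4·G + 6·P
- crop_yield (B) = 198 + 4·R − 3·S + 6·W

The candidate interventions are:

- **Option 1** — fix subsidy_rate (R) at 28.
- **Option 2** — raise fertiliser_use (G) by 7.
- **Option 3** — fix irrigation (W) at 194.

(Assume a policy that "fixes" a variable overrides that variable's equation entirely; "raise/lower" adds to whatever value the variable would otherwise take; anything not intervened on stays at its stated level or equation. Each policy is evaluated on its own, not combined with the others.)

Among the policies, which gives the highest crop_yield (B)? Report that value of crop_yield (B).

Option 1 (R := 28):
  R = 28
  G = 45
  S = 230 − 4·28 − 6·45 = -152
  P = 159 − 5·28 + 4·(-152) = -589
  W = -44 + 4·45 + 6·(-589) = -3398
  B = 198 + 4·28 − 3·(-152) + 6·(-3398) = -19622
Option 2 (G + 7):
  R = 51
  G = 45 + 7 = 52
  S = 230 − 4·51 − 6·52 = -286
  P = 159 − 5·51 + 4·(-286) = -1240
  W = -44 + 4·52 + 6·(-1240) = -7276
  B = 198 + 4·51 − 3·(-286) + 6·(-7276) = -42396
Option 3 (W := 194):
  R = 51
  G = 45
  S = 230 − 4·51 − 6·45 = -244
  P = 159 − 5·51 + 4·(-244) = -1072
  W = 194
  B = 198 + 4·51 − 3·(-244) + 6·194 = 2298
Comparing — Option 1: B=-19622, Option 2: B=-42396, Option 3: B=2298. Highest is 2298 (Option 3).

2298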